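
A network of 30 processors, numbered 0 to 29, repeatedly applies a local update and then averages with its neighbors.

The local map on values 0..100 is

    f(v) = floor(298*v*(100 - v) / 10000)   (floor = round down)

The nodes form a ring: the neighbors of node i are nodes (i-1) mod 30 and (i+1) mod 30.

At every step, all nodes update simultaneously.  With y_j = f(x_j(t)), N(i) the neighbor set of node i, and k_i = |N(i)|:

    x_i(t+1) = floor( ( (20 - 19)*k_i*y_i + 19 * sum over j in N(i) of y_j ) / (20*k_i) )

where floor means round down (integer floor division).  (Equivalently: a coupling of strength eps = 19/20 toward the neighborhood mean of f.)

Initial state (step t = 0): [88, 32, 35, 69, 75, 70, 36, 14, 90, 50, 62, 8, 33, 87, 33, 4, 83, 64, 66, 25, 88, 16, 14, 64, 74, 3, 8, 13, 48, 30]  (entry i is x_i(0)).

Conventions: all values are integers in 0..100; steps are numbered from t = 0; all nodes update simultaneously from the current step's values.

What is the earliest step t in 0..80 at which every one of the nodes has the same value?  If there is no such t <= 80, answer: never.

Simulating step by step:
t=0: [88, 32, 35, 69, 75, 70, 36, 14, 90, 50, 62, 8, 33, 87, 33, 4, 83, 64, 66, 25, 88, 16, 14, 64, 74, 3, 8, 13, 48, 30]  (not all equal)
t=1: [61, 49, 63, 61, 62, 61, 49, 46, 53, 49, 48, 65, 28, 63, 24, 51, 39, 54, 61, 48, 46, 33, 53, 47, 38, 37, 20, 46, 48, 52]  (not all equal)
t=2: [73, 69, 71, 69, 70, 71, 72, 74, 74, 74, 70, 67, 67, 57, 70, 62, 73, 70, 73, 72, 69, 73, 69, 72, 71, 59, 70, 61, 74, 72]  (not all equal)
t=3: [61, 59, 62, 61, 62, 61, 59, 58, 57, 59, 61, 63, 68, 63, 71, 60, 65, 58, 60, 60, 59, 62, 59, 61, 65, 62, 70, 60, 64, 57]  (not all equal)
t=4: [72, 70, 70, 70, 70, 70, 71, 72, 72, 71, 70, 67, 68, 62, 69, 64, 71, 69, 71, 71, 70, 71, 70, 69, 69, 64, 70, 65, 71, 69]  (not all equal)
t=5: [62, 61, 62, 62, 62, 61, 61, 60, 60, 61, 62, 63, 67, 63, 68, 62, 65, 61, 61, 61, 61, 61, 62, 62, 65, 62, 67, 61, 64, 60]  (not all equal)
t=6: [70, 70, 70, 70, 70, 70, 70, 70, 70, 70, 69, 67, 68, 64, 69, 65, 69, 68, 70, 70, 70, 70, 70, 68, 69, 66, 69, 66, 70, 69]  (not all equal)
t=7: [62, 62, 62, 62, 62, 62, 62, 62, 62, 62, 63, 63, 66, 63, 67, 63, 65, 62, 62, 62, 62, 62, 62, 62, 64, 63, 65, 62, 64, 62]  (not all equal)
t=8: [70, 70, 70, 70, 70, 70, 70, 70, 70, 69, 69, 67, 68, 65, 68, 66, 69, 68, 70, 70, 70, 70, 70, 69, 69, 67, 69, 67, 69, 69]  (not all equal)
t=9: [62, 62, 62, 62, 62, 62, 62, 62, 62, 62, 63, 63, 65, 64, 66, 63, 64, 62, 62, 62, 62, 62, 62, 62, 63, 63, 64, 63, 63, 62]  (not all equal)
t=10: [70, 70, 70, 70, 70, 70, 70, 70, 70, 69, 69, 68, 68, 66, 68, 67, 69, 69, 70, 70, 70, 70, 70, 69, 69, 68, 68, 68, 69, 69]  (not all equal)
t=11: [62, 62, 62, 62, 62, 62, 62, 62, 62, 62, 63, 63, 64, 64, 65, 63, 63, 62, 62, 62, 62, 62, 62, 62, 63, 63, 64, 63, 63, 62]  (not all equal)
t=12: [70, 70, 70, 70, 70, 70, 70, 70, 70, 69, 69, 68, 68, 67, 68, 68, 69, 69, 70, 70, 70, 70, 70, 69, 69, 68, 68, 68, 69, 69]  (not all equal)
t=13: [62, 62, 62, 62, 62, 62, 62, 62, 62, 62, 63, 63, 64, 64, 64, 63, 63, 62, 62, 62, 62, 62, 62, 62, 63, 63, 64, 63, 63, 62]  (not all equal)
t=14: [70, 70, 70, 70, 70, 70, 70, 70, 70, 69, 69, 68, 68, 68, 68, 68, 69, 69, 70, 70, 70, 70, 70, 69, 69, 68, 68, 68, 69, 69]  (not all equal)
t=15: [62, 62, 62, 62, 62, 62, 62, 62, 62, 62, 63, 63, 64, 64, 64, 63, 63, 62, 62, 62, 62, 62, 62, 62, 63, 63, 64, 63, 63, 62]  (not all equal)

Answer: never
Key observation: The state at step 13 reappears at step 15 — the system is in a cycle of period 2 from step 13 on.  No step 0..15 is synchronized, and the cycle repeats forever, so no step up to 80 (or ever) has all nodes equal.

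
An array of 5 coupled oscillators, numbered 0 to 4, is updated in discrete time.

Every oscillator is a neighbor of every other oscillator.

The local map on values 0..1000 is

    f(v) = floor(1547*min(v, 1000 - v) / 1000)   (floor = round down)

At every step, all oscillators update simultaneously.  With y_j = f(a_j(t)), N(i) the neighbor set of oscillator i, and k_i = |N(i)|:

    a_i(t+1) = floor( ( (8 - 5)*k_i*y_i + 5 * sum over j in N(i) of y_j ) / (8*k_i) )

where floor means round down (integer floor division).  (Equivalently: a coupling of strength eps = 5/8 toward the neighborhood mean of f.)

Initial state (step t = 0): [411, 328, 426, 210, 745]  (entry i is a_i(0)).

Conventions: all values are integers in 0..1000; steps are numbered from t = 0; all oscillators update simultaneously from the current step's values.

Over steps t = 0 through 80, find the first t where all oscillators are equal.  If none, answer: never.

Simulating step by step:
t=0: [411, 328, 426, 210, 745]  (not all equal)
t=1: [532, 504, 537, 464, 479]  (not all equal)
t=2: [730, 740, 729, 729, 734]  (not all equal)
t=3: [414, 411, 414, 414, 413]  (not all equal)
t=4: [638, 637, 638, 638, 638]  (not all equal)
t=5: [560, 560, 560, 560, 560]  (all equal)

Answer: 5
Key observation: Synchronization is absorbing here: once all oscillators are equal they stay equal, and step 5 is the first all-equal step.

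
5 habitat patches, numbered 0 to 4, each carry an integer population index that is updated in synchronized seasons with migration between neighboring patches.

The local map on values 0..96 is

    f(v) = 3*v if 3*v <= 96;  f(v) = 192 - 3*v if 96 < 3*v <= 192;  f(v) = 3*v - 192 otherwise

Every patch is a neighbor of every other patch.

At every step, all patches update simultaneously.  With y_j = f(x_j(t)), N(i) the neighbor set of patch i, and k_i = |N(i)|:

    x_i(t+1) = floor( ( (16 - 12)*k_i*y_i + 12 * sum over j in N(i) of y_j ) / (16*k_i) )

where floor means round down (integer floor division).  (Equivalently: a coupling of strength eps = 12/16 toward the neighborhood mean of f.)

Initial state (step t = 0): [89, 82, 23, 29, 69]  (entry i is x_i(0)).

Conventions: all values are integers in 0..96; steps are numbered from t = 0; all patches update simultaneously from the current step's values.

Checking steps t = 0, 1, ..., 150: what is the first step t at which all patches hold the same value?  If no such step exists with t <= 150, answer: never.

Simulating step by step:
t=0: [89, 82, 23, 29, 69]  (not all equal)
t=1: [60, 59, 60, 61, 57]  (not all equal)
t=2: [13, 13, 13, 13, 14]  (not all equal)
t=3: [39, 39, 39, 39, 39]  (all equal)

Answer: 3
Key observation: Synchronization is absorbing here: once all patches are equal they stay equal, and step 3 is the first all-equal step.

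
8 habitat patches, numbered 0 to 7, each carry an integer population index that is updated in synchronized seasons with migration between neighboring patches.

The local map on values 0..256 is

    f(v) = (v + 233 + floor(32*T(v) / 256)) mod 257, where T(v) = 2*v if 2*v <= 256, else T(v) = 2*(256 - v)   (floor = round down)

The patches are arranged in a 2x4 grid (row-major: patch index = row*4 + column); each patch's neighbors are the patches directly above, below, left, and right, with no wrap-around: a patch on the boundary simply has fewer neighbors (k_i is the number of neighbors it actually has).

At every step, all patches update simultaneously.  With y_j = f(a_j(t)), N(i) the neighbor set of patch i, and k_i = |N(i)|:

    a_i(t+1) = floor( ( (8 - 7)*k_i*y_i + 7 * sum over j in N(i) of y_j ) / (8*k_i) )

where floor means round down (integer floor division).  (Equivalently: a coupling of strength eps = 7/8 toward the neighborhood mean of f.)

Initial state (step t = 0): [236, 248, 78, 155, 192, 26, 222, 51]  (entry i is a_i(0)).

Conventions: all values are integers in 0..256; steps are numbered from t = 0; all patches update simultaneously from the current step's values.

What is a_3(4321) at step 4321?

Simulating step by step:
t=0: [236, 248, 78, 155, 192, 26, 222, 51]
t=1: [206, 115, 180, 68, 121, 180, 60, 163]
t=2: [131, 173, 89, 155, 177, 108, 155, 69]
t=3: [166, 119, 151, 84, 130, 158, 95, 144]
t=4: [134, 154, 106, 141, 158, 123, 145, 95]
t=5: [154, 129, 144, 106, 137, 150, 115, 139]
t=6: [141, 149, 124, 141, 152, 134, 144, 117]
t=7: [151, 140, 145, 128, 143, 149, 133, 143]
t=8: [146, 149, 141, 146, 151, 144, 147, 138]
t=9: [151, 147, 149, 144, 149, 150, 145, 148]
t=10: [150, 151, 148, 150, 152, 149, 150, 148]
t=11: [153, 151, 152, 151, 151, 152, 151, 151]
t=12: [153, 153, 153, 153, 153, 153, 153, 153]
t=13: [154, 154, 154, 154, 154, 154, 154, 154]
t=14: [155, 155, 155, 155, 155, 155, 155, 155]
t=15: [156, 156, 156, 156, 156, 156, 156, 156]
t=16: [157, 157, 157, 157, 157, 157, 157, 157]
t=17: [157, 157, 157, 157, 157, 157, 157, 157]

Answer: a_3(4321) = 157
Key observation: The state at step 16, [157, 157, 157, 157, 157, 157, 157, 157], reappears at step 17: the system is in a cycle of period 1 from step 16 on.  Therefore the state at step 4321 equals the state at step 16 + ((4321 - 16) mod 1) = 16, which is [157, 157, 157, 157, 157, 157, 157, 157].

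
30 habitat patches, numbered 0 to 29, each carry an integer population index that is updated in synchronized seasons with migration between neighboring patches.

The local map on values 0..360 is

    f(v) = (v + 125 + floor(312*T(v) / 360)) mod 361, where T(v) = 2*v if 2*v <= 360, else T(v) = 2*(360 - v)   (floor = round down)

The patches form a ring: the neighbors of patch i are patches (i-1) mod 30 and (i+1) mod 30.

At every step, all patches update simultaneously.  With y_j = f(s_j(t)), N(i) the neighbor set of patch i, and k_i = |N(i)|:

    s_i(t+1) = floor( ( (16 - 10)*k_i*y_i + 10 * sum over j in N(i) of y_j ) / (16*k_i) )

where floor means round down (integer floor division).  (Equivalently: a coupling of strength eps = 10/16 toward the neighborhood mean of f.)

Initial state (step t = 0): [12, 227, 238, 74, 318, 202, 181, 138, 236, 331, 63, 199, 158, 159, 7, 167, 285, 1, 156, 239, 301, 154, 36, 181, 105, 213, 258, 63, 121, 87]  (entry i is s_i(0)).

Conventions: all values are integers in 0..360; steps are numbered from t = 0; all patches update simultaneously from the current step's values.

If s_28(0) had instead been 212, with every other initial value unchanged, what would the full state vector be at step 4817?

Simulating step by step:
t=0: [12, 227, 238, 74, 318, 202, 181, 138, 236, 331, 63, 199, 158, 159, 7, 167, 285, 1, 156, 239, 301, 154, 36, 181, 105, 213, 258, 63, 212, 87]
t=1: [128, 198, 251, 237, 234, 217, 214, 199, 169, 214, 232, 244, 210, 180, 184, 183, 175, 162, 177, 191, 186, 190, 220, 181, 171, 164, 239, 245, 180, 121]
t=2: [147, 189, 218, 211, 219, 225, 233, 233, 232, 224, 218, 219, 233, 248, 253, 249, 234, 230, 234, 248, 248, 242, 241, 238, 232, 217, 210, 224, 190, 150]
t=3: [194, 216, 236, 229, 227, 222, 218, 217, 218, 222, 226, 224, 216, 208, 204, 207, 213, 217, 213, 209, 207, 209, 211, 213, 219, 226, 228, 234, 217, 194]
t=4: [240, 229, 220, 218, 221, 224, 227, 228, 227, 225, 223, 224, 229, 234, 236, 235, 231, 229, 231, 233, 234, 234, 232, 230, 226, 222, 219, 221, 229, 239]
t=5: [214, 219, 224, 226, 225, 223, 221, 220, 221, 222, 223, 222, 219, 216, 214, 215, 217, 218, 218, 217, 216, 216, 217, 219, 222, 224, 225, 224, 219, 214]
t=6: [229, 227, 223, 222, 223, 224, 225, 225, 225, 224, 224, 225, 227, 229, 230, 229, 228, 228, 228, 228, 228, 228, 228, 226, 225, 223, 223, 224, 227, 229]
t=7: [220, 221, 223, 224, 224, 223, 223, 223, 223, 223, 223, 222, 221, 220, 219, 219, 220, 220, 220, 220, 220, 220, 220, 221, 223, 223, 223, 222, 221, 220]
t=8: [225, 225, 224, 223, 223, 223, 224, 224, 224, 224, 224, 224, 225, 226, 226, 226, 226, 226, 226, 226, 226, 226, 225, 225, 224, 224, 224, 224, 225, 225]
t=9: [223, 223, 223, 223, 224, 223, 223, 223, 223, 223, 223, 223, 222, 222, 222, 222, 222, 222, 222, 222, 222, 222, 222, 223, 223, 223, 223, 223, 223, 223]
t=10: [224, 224, 224, 223, 223, 223, 224, 224, 224, 224, 224, 224, 224, 225, 225, 225, 225, 225, 225, 225, 225, 225, 224, 224, 224, 224, 224, 224, 224, 224]
t=11: [223, 223, 223, 223, 224, 223, 223, 223, 223, 223, 223, 223, 223, 223, 223, 223, 223, 223, 223, 223, 223, 223, 223, 223, 223, 223, 223, 223, 223, 223]
t=12: [224, 224, 224, 223, 223, 223, 224, 224, 224, 224, 224, 224, 224, 224, 224, 224, 224, 224, 224, 224, 224, 224, 224, 224, 224, 224, 224, 224, 224, 224]
t=13: [223, 223, 223, 223, 224, 223, 223, 223, 223, 223, 223, 223, 223, 223, 223, 223, 223, 223, 223, 223, 223, 223, 223, 223, 223, 223, 223, 223, 223, 223]

Answer: [223, 223, 223, 223, 224, 223, 223, 223, 223, 223, 223, 223, 223, 223, 223, 223, 223, 223, 223, 223, 223, 223, 223, 223, 223, 223, 223, 223, 223, 223]
Key observation: The state at step 11, [223, 223, 223, 223, 224, 223, 223, 223, 223, 223, 223, 223, 223, 223, 223, 223, 223, 223, 223, 223, 223, 223, 223, 223, 223, 223, 223, 223, 223, 223], reappears at step 13: the system is in a cycle of period 2 from step 11 on.  Therefore the state at step 4817 equals the state at step 11 + ((4817 - 11) mod 2) = 11, which is [223, 223, 223, 223, 224, 223, 223, 223, 223, 223, 223, 223, 223, 223, 223, 223, 223, 223, 223, 223, 223, 223, 223, 223, 223, 223, 223, 223, 223, 223].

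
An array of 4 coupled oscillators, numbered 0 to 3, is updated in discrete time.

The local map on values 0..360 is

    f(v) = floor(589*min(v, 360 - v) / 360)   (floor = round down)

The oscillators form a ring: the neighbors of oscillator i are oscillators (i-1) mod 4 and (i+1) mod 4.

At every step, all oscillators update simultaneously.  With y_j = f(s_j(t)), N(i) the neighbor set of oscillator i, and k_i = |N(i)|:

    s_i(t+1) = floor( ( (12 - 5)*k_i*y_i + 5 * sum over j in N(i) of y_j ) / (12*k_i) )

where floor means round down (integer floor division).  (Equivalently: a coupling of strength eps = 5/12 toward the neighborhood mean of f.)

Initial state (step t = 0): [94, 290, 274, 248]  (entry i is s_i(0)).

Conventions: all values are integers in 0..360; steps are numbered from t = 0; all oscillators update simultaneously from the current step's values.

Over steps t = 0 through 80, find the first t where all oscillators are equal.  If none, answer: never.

Answer: 36
Key observation: Synchronization is absorbing here: once all oscillators are equal they stay equal, and step 36 is the first all-equal step.

Derivation:
t=0: [94, 290, 274, 248]  (not all equal)
t=1: [151, 127, 143, 167]  (not all equal)
t=2: [244, 220, 235, 259]  (not all equal)
t=3: [192, 215, 201, 178]  (not all equal)
t=4: [269, 249, 261, 281]  (not all equal)
t=5: [150, 169, 158, 139]  (not all equal)
t=6: [247, 265, 255, 237]  (not all equal)
t=7: [181, 164, 173, 191]  (not all equal)
t=8: [283, 276, 278, 280]  (not all equal)
t=9: [128, 133, 133, 129]  (not all equal)
t=10: [211, 215, 215, 211]  (not all equal)
t=11: [241, 238, 238, 241]  (not all equal)
t=12: [195, 197, 197, 195]  (not all equal)
t=13: [268, 266, 266, 268]  (not all equal)
t=14: [150, 152, 152, 150]  (not all equal)
t=15: [245, 247, 247, 245]  (not all equal)
t=16: [187, 184, 184, 187]  (not all equal)
t=17: [283, 286, 286, 283]  (not all equal)
t=18: [124, 121, 121, 124]  (not all equal)
t=19: [200, 198, 198, 200]  (not all equal)
t=20: [261, 264, 264, 261]  (not all equal)
t=21: [160, 157, 157, 160]  (not all equal)
t=22: [259, 257, 257, 259]  (not all equal)
t=23: [165, 167, 167, 165]  (not all equal)
t=24: [269, 272, 272, 269]  (not all equal)
t=25: [146, 144, 144, 146]  (not all equal)
t=26: [237, 235, 235, 237]  (not all equal)
t=27: [201, 203, 203, 201]  (not all equal)
t=28: [259, 256, 256, 259]  (not all equal)
t=29: [166, 168, 168, 166]  (not all equal)
t=30: [271, 273, 273, 271]  (not all equal)
t=31: [144, 142, 142, 144]  (not all equal)
t=32: [234, 232, 232, 234]  (not all equal)
t=33: [206, 208, 208, 206]  (not all equal)
t=34: [250, 248, 248, 250]  (not all equal)
t=35: [179, 182, 182, 179]  (not all equal)
t=36: [291, 291, 291, 291]  (all equal)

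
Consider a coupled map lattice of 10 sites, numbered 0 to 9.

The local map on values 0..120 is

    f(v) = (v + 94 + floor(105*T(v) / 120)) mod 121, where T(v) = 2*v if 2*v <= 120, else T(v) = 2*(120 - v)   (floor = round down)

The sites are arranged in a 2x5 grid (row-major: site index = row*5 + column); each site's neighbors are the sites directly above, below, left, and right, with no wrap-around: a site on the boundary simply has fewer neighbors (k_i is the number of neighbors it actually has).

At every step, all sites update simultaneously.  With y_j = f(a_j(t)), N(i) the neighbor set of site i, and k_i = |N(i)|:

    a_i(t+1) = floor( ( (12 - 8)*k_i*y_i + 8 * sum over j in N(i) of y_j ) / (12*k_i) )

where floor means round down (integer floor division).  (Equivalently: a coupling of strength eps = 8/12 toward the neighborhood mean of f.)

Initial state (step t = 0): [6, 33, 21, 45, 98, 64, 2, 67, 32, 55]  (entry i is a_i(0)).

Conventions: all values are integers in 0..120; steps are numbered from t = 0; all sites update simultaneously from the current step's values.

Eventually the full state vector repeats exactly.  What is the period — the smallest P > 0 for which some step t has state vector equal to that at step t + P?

Answer: 2
Key observation: The state at step 16, [105, 105, 105, 105, 105, 105, 105, 105, 105, 105], reappears at step 18 — and no state repeats earlier — so the cycle the system enters has period 2.

Derivation:
t=0: [6, 33, 21, 45, 98, 64, 2, 67, 32, 55]
t=1: [62, 74, 47, 76, 69, 74, 52, 45, 44, 57]
t=2: [9, 53, 57, 47, 7, 45, 62, 101, 55, 37]
t=3: [110, 70, 75, 61, 96, 76, 76, 41, 63, 63]
t=4: [38, 27, 26, 34, 47, 36, 23, 33, 30, 46]
t=5: [65, 50, 53, 66, 89, 61, 52, 51, 69, 85]
t=6: [46, 91, 91, 58, 82, 48, 91, 91, 57, 81]
t=7: [106, 110, 91, 30, 4, 106, 112, 90, 30, 3]
t=8: [102, 103, 98, 79, 87, 101, 103, 97, 78, 87]
t=9: [106, 106, 84, 51, 78, 106, 106, 84, 51, 79]
t=10: [103, 106, 114, 90, 39, 103, 106, 114, 89, 39]
t=11: [104, 102, 102, 103, 91, 104, 102, 102, 103, 92]
t=12: [105, 105, 105, 107, 111, 105, 105, 105, 107, 111]
t=13: [104, 104, 103, 101, 100, 104, 104, 103, 101, 100]
t=14: [105, 105, 105, 106, 107, 105, 105, 105, 106, 107]
t=15: [104, 104, 103, 103, 102, 104, 104, 103, 103, 102]
t=16: [105, 105, 105, 105, 105, 105, 105, 105, 105, 105]
t=17: [104, 104, 104, 104, 104, 104, 104, 104, 104, 104]
t=18: [105, 105, 105, 105, 105, 105, 105, 105, 105, 105]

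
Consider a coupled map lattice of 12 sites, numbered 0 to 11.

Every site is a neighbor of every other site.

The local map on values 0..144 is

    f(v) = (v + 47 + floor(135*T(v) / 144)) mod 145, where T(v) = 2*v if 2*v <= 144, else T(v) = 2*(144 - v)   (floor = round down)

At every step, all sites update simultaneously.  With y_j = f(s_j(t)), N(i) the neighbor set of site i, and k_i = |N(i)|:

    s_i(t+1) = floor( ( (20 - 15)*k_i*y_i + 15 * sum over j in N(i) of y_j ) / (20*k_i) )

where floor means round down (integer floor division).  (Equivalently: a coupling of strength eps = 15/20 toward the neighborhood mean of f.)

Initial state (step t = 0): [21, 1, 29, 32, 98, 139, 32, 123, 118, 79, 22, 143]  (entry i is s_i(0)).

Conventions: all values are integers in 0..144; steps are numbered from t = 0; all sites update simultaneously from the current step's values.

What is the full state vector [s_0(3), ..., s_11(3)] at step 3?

Answer: [90, 90, 90, 90, 90, 90, 90, 90, 90, 90, 90, 90]

Derivation:
t=0: [21, 1, 29, 32, 98, 139, 32, 123, 118, 79, 22, 143]
t=1: [93, 83, 97, 99, 89, 83, 99, 85, 86, 92, 94, 82]
t=2: [92, 93, 91, 91, 92, 93, 91, 93, 93, 92, 92, 94]
t=3: [90, 90, 90, 90, 90, 90, 90, 90, 90, 90, 90, 90]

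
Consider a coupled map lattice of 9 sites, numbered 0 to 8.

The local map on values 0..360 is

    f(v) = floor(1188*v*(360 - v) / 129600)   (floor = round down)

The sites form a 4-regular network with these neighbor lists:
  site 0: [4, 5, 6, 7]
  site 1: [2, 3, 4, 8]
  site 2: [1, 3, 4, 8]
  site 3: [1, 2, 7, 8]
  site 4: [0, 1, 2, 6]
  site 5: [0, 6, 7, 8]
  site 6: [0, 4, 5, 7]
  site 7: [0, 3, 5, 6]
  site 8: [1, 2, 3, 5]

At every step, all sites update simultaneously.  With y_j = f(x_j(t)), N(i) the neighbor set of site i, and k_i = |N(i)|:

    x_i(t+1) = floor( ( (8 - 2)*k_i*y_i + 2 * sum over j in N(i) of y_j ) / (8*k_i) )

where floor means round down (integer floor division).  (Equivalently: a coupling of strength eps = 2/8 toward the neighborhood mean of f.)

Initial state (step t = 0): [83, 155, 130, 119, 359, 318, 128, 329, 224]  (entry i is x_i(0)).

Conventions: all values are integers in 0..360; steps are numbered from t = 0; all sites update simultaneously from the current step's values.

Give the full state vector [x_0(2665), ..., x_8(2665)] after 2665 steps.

Answer: [192, 294, 294, 287, 265, 197, 192, 197, 287]
Key observation: The state at step 15, [192, 294, 294, 287, 265, 197, 192, 197, 287], reappears at step 17: the system is in a cycle of period 2 from step 15 on.  Therefore the state at step 2665 equals the state at step 15 + ((2665 - 15) mod 2) = 15, which is [192, 294, 294, 287, 265, 197, 192, 197, 287].

Derivation:
t=0: [83, 155, 130, 119, 359, 318, 128, 329, 224]
t=1: [188, 269, 257, 255, 67, 144, 230, 123, 268]
t=2: [284, 223, 236, 243, 199, 280, 269, 269, 231]
t=3: [206, 278, 270, 260, 280, 211, 225, 223, 268]
t=4: [283, 211, 221, 237, 216, 283, 274, 278, 229]
t=5: [206, 285, 280, 265, 275, 205, 217, 211, 270]
t=6: [284, 200, 207, 229, 221, 286, 280, 284, 224]
t=7: [202, 290, 287, 271, 272, 200, 208, 202, 274]
t=8: [287, 192, 196, 221, 224, 287, 285, 287, 217]
t=9: [197, 292, 291, 277, 270, 197, 199, 197, 279]
t=10: [289, 187, 189, 211, 226, 288, 288, 288, 209]
t=11: [193, 293, 293, 282, 268, 196, 195, 196, 283]
t=12: [290, 184, 184, 203, 228, 288, 289, 288, 202]
t=13: [192, 294, 294, 286, 266, 196, 193, 196, 286]
t=14: [290, 182, 182, 198, 230, 287, 290, 287, 198]
t=15: [192, 294, 294, 287, 265, 197, 192, 197, 287]
t=16: [290, 182, 182, 196, 231, 287, 290, 287, 196]
t=17: [192, 294, 294, 287, 265, 197, 192, 197, 287]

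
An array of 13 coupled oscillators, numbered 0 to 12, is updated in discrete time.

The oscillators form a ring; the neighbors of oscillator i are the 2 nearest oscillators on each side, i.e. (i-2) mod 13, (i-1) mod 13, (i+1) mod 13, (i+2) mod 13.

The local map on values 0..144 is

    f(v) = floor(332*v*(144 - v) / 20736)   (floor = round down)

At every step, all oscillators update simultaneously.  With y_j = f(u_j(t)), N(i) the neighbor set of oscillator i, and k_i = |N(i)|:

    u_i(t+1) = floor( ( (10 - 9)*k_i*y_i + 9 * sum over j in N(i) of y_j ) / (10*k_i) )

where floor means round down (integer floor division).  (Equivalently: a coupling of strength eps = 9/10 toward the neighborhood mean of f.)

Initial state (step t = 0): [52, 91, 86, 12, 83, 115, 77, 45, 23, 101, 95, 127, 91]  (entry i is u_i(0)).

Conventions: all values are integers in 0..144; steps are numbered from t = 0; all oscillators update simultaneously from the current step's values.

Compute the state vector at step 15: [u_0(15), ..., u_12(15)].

Simulating step by step:
t=0: [52, 91, 86, 12, 83, 115, 77, 45, 23, 101, 95, 127, 91]
t=1: [67, 65, 66, 67, 61, 63, 64, 62, 71, 57, 57, 70, 66]
t=2: [82, 82, 81, 81, 81, 81, 81, 80, 80, 80, 81, 80, 81]
t=3: [81, 81, 81, 81, 81, 81, 81, 81, 81, 81, 81, 81, 81]
t=4: [81, 81, 81, 81, 81, 81, 81, 81, 81, 81, 81, 81, 81]
t=5: [81, 81, 81, 81, 81, 81, 81, 81, 81, 81, 81, 81, 81]
t=6: [81, 81, 81, 81, 81, 81, 81, 81, 81, 81, 81, 81, 81]
t=7: [81, 81, 81, 81, 81, 81, 81, 81, 81, 81, 81, 81, 81]
t=8: [81, 81, 81, 81, 81, 81, 81, 81, 81, 81, 81, 81, 81]
t=9: [81, 81, 81, 81, 81, 81, 81, 81, 81, 81, 81, 81, 81]
t=10: [81, 81, 81, 81, 81, 81, 81, 81, 81, 81, 81, 81, 81]
t=11: [81, 81, 81, 81, 81, 81, 81, 81, 81, 81, 81, 81, 81]
t=12: [81, 81, 81, 81, 81, 81, 81, 81, 81, 81, 81, 81, 81]
t=13: [81, 81, 81, 81, 81, 81, 81, 81, 81, 81, 81, 81, 81]
t=14: [81, 81, 81, 81, 81, 81, 81, 81, 81, 81, 81, 81, 81]
t=15: [81, 81, 81, 81, 81, 81, 81, 81, 81, 81, 81, 81, 81]

Answer: [81, 81, 81, 81, 81, 81, 81, 81, 81, 81, 81, 81, 81]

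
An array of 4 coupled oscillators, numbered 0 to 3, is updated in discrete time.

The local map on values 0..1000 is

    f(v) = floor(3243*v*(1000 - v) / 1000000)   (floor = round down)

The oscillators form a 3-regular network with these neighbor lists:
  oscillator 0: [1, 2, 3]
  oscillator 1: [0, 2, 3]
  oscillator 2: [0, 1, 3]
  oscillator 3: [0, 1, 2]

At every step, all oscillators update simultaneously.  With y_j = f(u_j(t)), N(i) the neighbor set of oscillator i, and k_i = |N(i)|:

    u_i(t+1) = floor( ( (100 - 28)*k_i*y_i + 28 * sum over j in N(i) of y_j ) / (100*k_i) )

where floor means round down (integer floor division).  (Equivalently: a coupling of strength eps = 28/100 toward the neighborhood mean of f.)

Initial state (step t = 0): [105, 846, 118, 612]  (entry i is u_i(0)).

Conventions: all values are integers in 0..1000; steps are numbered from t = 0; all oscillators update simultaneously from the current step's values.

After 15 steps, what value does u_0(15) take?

Simulating step by step:
t=0: [105, 846, 118, 612]
t=1: [361, 435, 382, 653]
t=2: [752, 783, 763, 744]
t=3: [598, 565, 587, 606]
t=4: [780, 792, 785, 777]
t=5: [553, 539, 547, 556]
t=6: [801, 803, 802, 800]
t=7: [515, 513, 514, 516]
t=8: [809, 809, 809, 809]
t=9: [501, 501, 501, 501]
t=10: [810, 810, 810, 810]
t=11: [499, 499, 499, 499]
t=12: [810, 810, 810, 810]
t=13: [499, 499, 499, 499]
t=14: [810, 810, 810, 810]
t=15: [499, 499, 499, 499]

Answer: u_0(15) = 499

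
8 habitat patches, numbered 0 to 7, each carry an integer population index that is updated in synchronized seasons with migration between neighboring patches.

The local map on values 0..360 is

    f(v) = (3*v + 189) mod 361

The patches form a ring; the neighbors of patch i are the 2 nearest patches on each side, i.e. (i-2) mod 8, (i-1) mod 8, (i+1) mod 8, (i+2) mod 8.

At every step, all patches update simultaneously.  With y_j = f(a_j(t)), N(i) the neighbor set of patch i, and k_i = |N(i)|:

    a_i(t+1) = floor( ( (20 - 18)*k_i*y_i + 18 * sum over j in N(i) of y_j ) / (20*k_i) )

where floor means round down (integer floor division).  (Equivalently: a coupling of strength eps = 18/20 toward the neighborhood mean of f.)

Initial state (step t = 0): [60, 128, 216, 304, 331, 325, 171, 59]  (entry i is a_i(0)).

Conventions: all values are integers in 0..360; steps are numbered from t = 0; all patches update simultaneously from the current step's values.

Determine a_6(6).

Answer: a_6(6) = 204

Derivation:
t=0: [60, 128, 216, 304, 331, 325, 171, 59]
t=1: [152, 54, 87, 115, 134, 112, 77, 144]
t=2: [199, 216, 242, 204, 132, 178, 216, 219]
t=3: [129, 115, 127, 127, 109, 122, 104, 78]
t=4: [152, 173, 190, 185, 184, 146, 154, 168]
t=5: [254, 186, 154, 152, 140, 175, 231, 300]
t=6: [131, 184, 205, 234, 269, 192, 204, 173]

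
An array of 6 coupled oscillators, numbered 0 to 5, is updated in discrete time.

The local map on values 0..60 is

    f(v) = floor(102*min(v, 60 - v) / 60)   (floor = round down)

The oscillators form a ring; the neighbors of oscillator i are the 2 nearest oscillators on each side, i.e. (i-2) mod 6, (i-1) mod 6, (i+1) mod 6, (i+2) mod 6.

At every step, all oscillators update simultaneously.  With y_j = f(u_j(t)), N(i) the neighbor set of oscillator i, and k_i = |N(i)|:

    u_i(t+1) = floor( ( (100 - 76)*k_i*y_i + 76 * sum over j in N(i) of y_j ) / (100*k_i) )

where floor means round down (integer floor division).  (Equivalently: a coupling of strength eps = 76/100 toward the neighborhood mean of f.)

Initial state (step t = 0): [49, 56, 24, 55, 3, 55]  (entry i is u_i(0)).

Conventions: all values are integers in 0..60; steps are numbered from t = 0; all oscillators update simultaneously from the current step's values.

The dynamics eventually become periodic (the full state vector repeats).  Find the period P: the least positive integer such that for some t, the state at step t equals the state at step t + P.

Answer: 5
Key observation: The state at step 11, [25, 25, 25, 25, 25, 25], reappears at step 16 — and no state repeats earlier — so the cycle the system enters has period 5.

Derivation:
t=0: [49, 56, 24, 55, 3, 55]
t=1: [15, 15, 16, 13, 15, 8]
t=2: [23, 22, 24, 22, 22, 21]
t=3: [37, 37, 38, 37, 37, 36]
t=4: [38, 38, 38, 38, 38, 39]
t=5: [36, 36, 37, 36, 36, 36]
t=6: [39, 39, 39, 39, 39, 40]
t=7: [34, 34, 35, 34, 34, 34]
t=8: [43, 43, 43, 43, 43, 44]
t=9: [27, 27, 28, 27, 27, 27]
t=10: [45, 45, 45, 45, 45, 45]
t=11: [25, 25, 25, 25, 25, 25]
t=12: [42, 42, 42, 42, 42, 42]
t=13: [30, 30, 30, 30, 30, 30]
t=14: [51, 51, 51, 51, 51, 51]
t=15: [15, 15, 15, 15, 15, 15]
t=16: [25, 25, 25, 25, 25, 25]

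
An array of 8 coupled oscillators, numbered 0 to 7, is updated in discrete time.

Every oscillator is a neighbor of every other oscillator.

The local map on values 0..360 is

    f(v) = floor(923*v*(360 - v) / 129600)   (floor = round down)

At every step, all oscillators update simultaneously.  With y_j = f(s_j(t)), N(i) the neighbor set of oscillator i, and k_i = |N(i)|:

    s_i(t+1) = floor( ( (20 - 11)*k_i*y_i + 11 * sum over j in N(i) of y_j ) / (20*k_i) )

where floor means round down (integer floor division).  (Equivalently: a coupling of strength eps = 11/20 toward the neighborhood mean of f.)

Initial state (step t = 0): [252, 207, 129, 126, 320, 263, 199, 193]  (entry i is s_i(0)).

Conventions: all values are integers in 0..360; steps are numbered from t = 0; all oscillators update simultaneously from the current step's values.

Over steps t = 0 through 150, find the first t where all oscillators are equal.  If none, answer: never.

Answer: 3
Key observation: Synchronization is absorbing here: once all oscillators are equal they stay equal, and step 3 is the first all-equal step.

Derivation:
t=0: [252, 207, 129, 126, 320, 263, 199, 193]  (not all equal)
t=1: [194, 206, 201, 200, 157, 190, 207, 208]  (not all equal)
t=2: [227, 226, 226, 226, 226, 227, 226, 226]  (not all equal)
t=3: [215, 215, 215, 215, 215, 215, 215, 215]  (all equal)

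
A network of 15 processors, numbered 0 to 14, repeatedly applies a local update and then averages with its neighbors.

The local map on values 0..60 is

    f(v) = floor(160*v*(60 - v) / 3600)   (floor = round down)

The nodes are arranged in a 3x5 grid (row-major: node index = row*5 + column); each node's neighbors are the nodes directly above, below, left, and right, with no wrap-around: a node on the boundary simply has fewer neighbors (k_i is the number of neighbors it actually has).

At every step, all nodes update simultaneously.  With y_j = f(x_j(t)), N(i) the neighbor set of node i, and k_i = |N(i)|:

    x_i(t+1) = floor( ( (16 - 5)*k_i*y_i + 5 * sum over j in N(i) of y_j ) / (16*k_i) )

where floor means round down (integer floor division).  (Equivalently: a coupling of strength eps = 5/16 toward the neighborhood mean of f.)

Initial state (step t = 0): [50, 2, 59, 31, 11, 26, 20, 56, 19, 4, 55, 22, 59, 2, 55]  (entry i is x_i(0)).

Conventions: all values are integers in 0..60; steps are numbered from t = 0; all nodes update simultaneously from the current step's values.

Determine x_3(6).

Simulating step by step:
t=0: [50, 2, 59, 31, 11, 26, 20, 56, 19, 4, 55, 22, 59, 2, 55]
t=1: [22, 9, 6, 32, 23, 34, 31, 11, 28, 13, 20, 30, 6, 8, 10]
t=2: [34, 23, 18, 36, 35, 38, 36, 24, 35, 28, 36, 36, 18, 20, 22]
t=3: [38, 36, 34, 37, 38, 37, 37, 37, 37, 38, 37, 37, 34, 35, 37]
t=4: [37, 37, 38, 37, 37, 37, 37, 37, 37, 37, 37, 37, 38, 37, 37]
t=5: [37, 37, 37, 37, 37, 37, 37, 37, 37, 37, 37, 37, 37, 37, 37]
t=6: [37, 37, 37, 37, 37, 37, 37, 37, 37, 37, 37, 37, 37, 37, 37]

Answer: x_3(6) = 37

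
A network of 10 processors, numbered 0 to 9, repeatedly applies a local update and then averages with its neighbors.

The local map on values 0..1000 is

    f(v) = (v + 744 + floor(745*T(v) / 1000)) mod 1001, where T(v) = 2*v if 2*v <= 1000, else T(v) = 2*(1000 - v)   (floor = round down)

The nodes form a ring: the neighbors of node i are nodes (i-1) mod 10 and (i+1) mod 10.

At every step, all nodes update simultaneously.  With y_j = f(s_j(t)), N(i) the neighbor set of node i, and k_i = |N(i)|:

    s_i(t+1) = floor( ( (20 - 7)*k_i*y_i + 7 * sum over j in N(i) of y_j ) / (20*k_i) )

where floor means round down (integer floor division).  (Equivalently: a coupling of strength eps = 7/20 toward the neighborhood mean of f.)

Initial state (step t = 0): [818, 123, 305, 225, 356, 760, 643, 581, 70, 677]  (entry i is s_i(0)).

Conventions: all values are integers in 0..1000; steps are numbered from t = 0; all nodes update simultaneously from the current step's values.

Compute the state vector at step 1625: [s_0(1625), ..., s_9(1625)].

Simulating step by step:
t=0: [818, 123, 305, 225, 356, 760, 643, 581, 70, 677]
t=1: [707, 265, 387, 394, 612, 829, 912, 937, 920, 891]
t=2: [785, 539, 655, 757, 877, 837, 790, 776, 782, 809]
t=3: [866, 937, 913, 860, 816, 822, 842, 850, 847, 840]
t=4: [804, 781, 787, 810, 828, 828, 821, 816, 817, 818]
t=5: [839, 847, 845, 836, 828, 827, 830, 832, 832, 833]
t=6: [820, 817, 818, 822, 826, 826, 826, 825, 824, 823]
t=7: [830, 831, 831, 830, 828, 828, 828, 828, 828, 829]
t=8: [825, 825, 825, 826, 826, 827, 827, 827, 826, 826]
t=9: [828, 828, 828, 828, 827, 827, 827, 827, 827, 828]
t=10: [827, 827, 827, 827, 827, 827, 827, 827, 827, 827]
t=11: [827, 827, 827, 827, 827, 827, 827, 827, 827, 827]

Answer: [827, 827, 827, 827, 827, 827, 827, 827, 827, 827]
Key observation: The state at step 10, [827, 827, 827, 827, 827, 827, 827, 827, 827, 827], reappears at step 11: the system is in a cycle of period 1 from step 10 on.  Therefore the state at step 1625 equals the state at step 10 + ((1625 - 10) mod 1) = 10, which is [827, 827, 827, 827, 827, 827, 827, 827, 827, 827].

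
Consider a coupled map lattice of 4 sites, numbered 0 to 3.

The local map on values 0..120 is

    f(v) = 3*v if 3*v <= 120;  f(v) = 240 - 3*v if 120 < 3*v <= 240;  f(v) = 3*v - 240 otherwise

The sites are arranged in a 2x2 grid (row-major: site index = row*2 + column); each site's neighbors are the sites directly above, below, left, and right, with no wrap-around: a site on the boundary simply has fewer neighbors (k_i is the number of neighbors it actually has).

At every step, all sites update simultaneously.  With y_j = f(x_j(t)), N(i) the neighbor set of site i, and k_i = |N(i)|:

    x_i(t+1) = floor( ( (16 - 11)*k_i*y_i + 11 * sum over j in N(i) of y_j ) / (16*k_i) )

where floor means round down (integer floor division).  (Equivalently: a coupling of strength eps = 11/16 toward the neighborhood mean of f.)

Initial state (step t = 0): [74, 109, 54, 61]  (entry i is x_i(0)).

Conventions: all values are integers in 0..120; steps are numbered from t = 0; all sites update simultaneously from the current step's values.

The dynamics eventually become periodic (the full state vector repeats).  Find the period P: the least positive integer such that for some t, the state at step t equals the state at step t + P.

Answer: 17
Key observation: The state at step 20, [95, 81, 81, 95], reappears at step 37 — and no state repeats earlier — so the cycle the system enters has period 17.

Derivation:
t=0: [74, 109, 54, 61]
t=1: [62, 52, 50, 74]
t=2: [76, 51, 52, 65]
t=3: [62, 46, 45, 72]
t=4: [88, 58, 59, 78]
t=5: [51, 30, 30, 46]
t=6: [89, 93, 93, 93]
t=7: [35, 34, 34, 39]
t=8: [102, 108, 108, 106]
t=9: [78, 75, 75, 82]
t=10: [12, 8, 8, 12]
t=11: [27, 32, 32, 27]
t=12: [91, 85, 85, 91]
t=13: [20, 27, 27, 20]
t=14: [74, 66, 66, 74]
t=15: [34, 25, 25, 34]
t=16: [83, 93, 93, 83]
t=17: [29, 18, 18, 29]
t=18: [64, 76, 76, 64]
t=19: [23, 36, 36, 23]
t=20: [95, 81, 81, 95]
t=21: [16, 31, 31, 16]
t=22: [78, 62, 62, 78]
t=23: [39, 21, 21, 39]
t=24: [79, 100, 100, 79]
t=25: [42, 20, 20, 42]
t=26: [76, 97, 97, 76]
t=27: [38, 24, 24, 38]
t=28: [85, 100, 100, 85]
t=29: [45, 29, 29, 45]
t=30: [92, 99, 99, 92]
t=31: [50, 42, 42, 50]
t=32: [106, 97, 97, 106]
t=33: [59, 69, 69, 59]
t=34: [42, 53, 53, 42]
t=35: [91, 103, 103, 91]
t=36: [57, 44, 44, 57]
t=37: [95, 81, 81, 95]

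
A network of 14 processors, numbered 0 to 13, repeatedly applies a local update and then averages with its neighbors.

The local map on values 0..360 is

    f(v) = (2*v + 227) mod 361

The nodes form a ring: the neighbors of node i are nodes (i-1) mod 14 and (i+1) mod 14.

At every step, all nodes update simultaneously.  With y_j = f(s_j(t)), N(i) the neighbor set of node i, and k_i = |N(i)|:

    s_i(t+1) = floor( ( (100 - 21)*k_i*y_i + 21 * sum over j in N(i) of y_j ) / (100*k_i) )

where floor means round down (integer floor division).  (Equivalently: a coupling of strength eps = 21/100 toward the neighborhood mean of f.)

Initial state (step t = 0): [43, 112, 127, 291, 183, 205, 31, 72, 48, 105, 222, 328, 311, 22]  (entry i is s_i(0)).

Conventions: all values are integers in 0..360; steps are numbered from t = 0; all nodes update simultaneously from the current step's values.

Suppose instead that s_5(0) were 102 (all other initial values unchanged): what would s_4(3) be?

Answer: s_4(3) = 269
Key observation: This trace re-runs the system from the modified initial state.

Derivation:
t=0: [43, 112, 127, 291, 183, 102, 31, 72, 48, 105, 222, 328, 311, 22]
t=1: [285, 116, 113, 105, 199, 110, 236, 72, 264, 126, 269, 173, 145, 260]
t=2: [72, 94, 90, 97, 225, 131, 277, 46, 39, 101, 68, 188, 148, 44]
t=3: [46, 48, 48, 85, 269, 140, 93, 290, 281, 85, 34, 208, 186, 266]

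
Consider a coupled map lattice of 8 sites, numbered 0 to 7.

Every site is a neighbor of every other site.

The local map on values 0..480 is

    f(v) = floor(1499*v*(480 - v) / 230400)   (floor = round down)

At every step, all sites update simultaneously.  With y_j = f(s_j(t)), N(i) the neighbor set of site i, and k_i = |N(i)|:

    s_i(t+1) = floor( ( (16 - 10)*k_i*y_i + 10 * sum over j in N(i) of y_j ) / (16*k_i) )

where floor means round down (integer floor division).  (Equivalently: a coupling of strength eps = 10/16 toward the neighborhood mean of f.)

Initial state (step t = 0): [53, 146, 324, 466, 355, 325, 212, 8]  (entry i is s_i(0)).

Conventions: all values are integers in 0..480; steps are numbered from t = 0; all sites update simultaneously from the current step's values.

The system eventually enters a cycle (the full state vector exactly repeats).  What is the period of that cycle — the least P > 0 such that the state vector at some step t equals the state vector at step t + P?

Answer: 2
Key observation: The state at step 10, [371, 371, 371, 371, 371, 371, 371, 371], reappears at step 12 — and no state repeats earlier — so the cycle the system enters has period 2.

Derivation:
t=0: [53, 146, 324, 466, 355, 325, 212, 8]
t=1: [206, 255, 258, 176, 246, 257, 269, 171]
t=2: [365, 367, 366, 359, 367, 366, 365, 358]
t=3: [273, 272, 273, 276, 272, 273, 273, 276]
t=4: [367, 367, 367, 366, 367, 367, 367, 366]
t=5: [269, 269, 269, 269, 269, 269, 269, 269]
t=6: [369, 369, 369, 369, 369, 369, 369, 369]
t=7: [266, 266, 266, 266, 266, 266, 266, 266]
t=8: [370, 370, 370, 370, 370, 370, 370, 370]
t=9: [264, 264, 264, 264, 264, 264, 264, 264]
t=10: [371, 371, 371, 371, 371, 371, 371, 371]
t=11: [263, 263, 263, 263, 263, 263, 263, 263]
t=12: [371, 371, 371, 371, 371, 371, 371, 371]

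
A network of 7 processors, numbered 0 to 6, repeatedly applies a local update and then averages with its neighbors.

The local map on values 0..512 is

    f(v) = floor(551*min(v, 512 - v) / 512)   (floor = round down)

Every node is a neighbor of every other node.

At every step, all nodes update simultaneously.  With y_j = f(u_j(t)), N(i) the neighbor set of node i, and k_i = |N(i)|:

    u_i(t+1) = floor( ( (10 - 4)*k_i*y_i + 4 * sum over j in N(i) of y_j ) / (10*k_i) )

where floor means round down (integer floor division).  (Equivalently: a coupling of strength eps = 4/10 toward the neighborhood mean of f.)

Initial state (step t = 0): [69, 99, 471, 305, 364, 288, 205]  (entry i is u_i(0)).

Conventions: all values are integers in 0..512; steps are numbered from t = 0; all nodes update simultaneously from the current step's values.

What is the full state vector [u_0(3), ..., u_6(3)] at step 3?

Answer: [160, 166, 154, 186, 175, 190, 185]

Derivation:
t=0: [69, 99, 471, 305, 364, 288, 205]
t=1: [110, 127, 94, 189, 155, 199, 188]
t=2: [138, 148, 129, 184, 164, 190, 183]
t=3: [160, 166, 154, 186, 175, 190, 185]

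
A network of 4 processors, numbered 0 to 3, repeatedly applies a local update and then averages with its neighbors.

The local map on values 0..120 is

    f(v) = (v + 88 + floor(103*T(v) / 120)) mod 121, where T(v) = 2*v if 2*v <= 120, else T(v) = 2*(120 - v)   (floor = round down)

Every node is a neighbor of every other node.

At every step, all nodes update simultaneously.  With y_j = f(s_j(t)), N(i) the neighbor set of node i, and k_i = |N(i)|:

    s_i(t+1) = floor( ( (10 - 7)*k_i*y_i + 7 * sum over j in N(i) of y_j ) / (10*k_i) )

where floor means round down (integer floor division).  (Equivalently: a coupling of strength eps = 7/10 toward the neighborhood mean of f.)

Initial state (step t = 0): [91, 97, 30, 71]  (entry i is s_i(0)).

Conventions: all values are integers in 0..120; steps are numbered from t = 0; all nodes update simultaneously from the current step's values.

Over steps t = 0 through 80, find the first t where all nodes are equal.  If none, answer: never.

Answer: 2
Key observation: Synchronization is absorbing here: once all nodes are equal they stay equal, and step 2 is the first all-equal step.

Derivation:
t=0: [91, 97, 30, 71]  (not all equal)
t=1: [67, 67, 63, 60]  (not all equal)
t=2: [5, 5, 5, 5]  (all equal)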